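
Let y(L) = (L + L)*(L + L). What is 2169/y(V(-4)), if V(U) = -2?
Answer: 2169/16 ≈ 135.56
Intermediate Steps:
y(L) = 4*L**2 (y(L) = (2*L)*(2*L) = 4*L**2)
2169/y(V(-4)) = 2169/((4*(-2)**2)) = 2169/((4*4)) = 2169/16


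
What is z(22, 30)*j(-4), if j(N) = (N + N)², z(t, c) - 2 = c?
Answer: 2048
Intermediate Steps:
z(t, c) = 2 + c
j(N) = 4*N² (j(N) = (2*N)² = 4*N²)
z(22, 30)*j(-4) = (2 + 30)*(4*(-4)²) = 32*(4*16) = 32*64 = 2048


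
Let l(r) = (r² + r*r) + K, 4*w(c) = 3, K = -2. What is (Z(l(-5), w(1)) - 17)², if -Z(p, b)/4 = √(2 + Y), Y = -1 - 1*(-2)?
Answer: 337 + 136*√3 ≈ 572.56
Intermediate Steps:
Y = 1 (Y = -1 + 2 = 1)
w(c) = ¾ (w(c) = (¼)*3 = ¾)
l(r) = -2 + 2*r² (l(r) = (r² + r*r) - 2 = (r² + r²) - 2 = 2*r² - 2 = -2 + 2*r²)
Z(p, b) = -4*√3 (Z(p, b) = -4*√(2 + 1) = -4*√3)
(Z(l(-5), w(1)) - 17)² = (-4*√3 - 17)² = (-17 - 4*√3)²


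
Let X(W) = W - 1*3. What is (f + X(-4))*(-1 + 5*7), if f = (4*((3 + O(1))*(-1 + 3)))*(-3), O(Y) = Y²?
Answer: -3502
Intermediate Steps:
f = -96 (f = (4*((3 + 1²)*(-1 + 3)))*(-3) = (4*((3 + 1)*2))*(-3) = (4*(4*2))*(-3) = (4*8)*(-3) = 32*(-3) = -96)
X(W) = -3 + W (X(W) = W - 3 = -3 + W)
(f + X(-4))*(-1 + 5*7) = (-96 + (-3 - 4))*(-1 + 5*7) = (-96 - 7)*(-1 + 35) = -103*34 = -3502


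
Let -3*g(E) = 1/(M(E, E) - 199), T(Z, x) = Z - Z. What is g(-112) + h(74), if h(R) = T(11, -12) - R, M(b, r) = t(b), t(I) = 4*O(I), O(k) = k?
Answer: -143633/1941 ≈ -74.000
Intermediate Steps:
T(Z, x) = 0
t(I) = 4*I
M(b, r) = 4*b
g(E) = -1/(3*(-199 + 4*E)) (g(E) = -1/(3*(4*E - 199)) = -1/(3*(-199 + 4*E)))
h(R) = -R (h(R) = 0 - R = -R)
g(-112) + h(74) = -1/(-597 + 12*(-112)) - 1*74 = -1/(-597 - 1344) - 74 = -1/(-1941) - 74 = -1*(-1/1941) - 74 = 1/1941 - 74 = -143633/1941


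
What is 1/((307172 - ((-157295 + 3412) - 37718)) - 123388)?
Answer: 1/375385 ≈ 2.6639e-6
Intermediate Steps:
1/((307172 - ((-157295 + 3412) - 37718)) - 123388) = 1/((307172 - (-153883 - 37718)) - 123388) = 1/((307172 - 1*(-191601)) - 123388) = 1/((307172 + 191601) - 123388) = 1/(498773 - 123388) = 1/375385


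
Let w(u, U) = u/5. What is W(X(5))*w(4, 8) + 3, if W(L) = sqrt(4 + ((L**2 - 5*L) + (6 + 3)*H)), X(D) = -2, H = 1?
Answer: 3 + 12*sqrt(3)/5 ≈ 7.1569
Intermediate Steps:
w(u, U) = u/5 (w(u, U) = u*(1/5) = u/5)
W(L) = sqrt(13 + L**2 - 5*L) (W(L) = sqrt(4 + ((L**2 - 5*L) + (6 + 3)*1)) = sqrt(4 + ((L**2 - 5*L) + 9*1)) = sqrt(4 + ((L**2 - 5*L) + 9)) = sqrt(4 + (9 + L**2 - 5*L)) = sqrt(13 + L**2 - 5*L))
W(X(5))*w(4, 8) + 3 = sqrt(13 + (-2)**2 - 5*(-2))*((1/5)*4) + 3 = sqrt(13 + 4 + 10)*(4/5) + 3 = sqrt(27)*(4/5) + 3 = (3*sqrt(3))*(4/5) + 3 = 12*sqrt(3)/5 + 3 = 3 + 12*sqrt(3)/5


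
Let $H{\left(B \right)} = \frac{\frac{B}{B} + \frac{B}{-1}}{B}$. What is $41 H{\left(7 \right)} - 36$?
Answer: $- \frac{498}{7} \approx -71.143$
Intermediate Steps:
$H{\left(B \right)} = \frac{1 - B}{B}$ ($H{\left(B \right)} = \frac{1 + B \left(-1\right)}{B} = \frac{1 - B}{B}$)
$41 H{\left(7 \right)} - 36 = 41 \frac{1 - 7}{7} - 36 = 41 \cdot \frac{1}{7} \left(-6\right) - 36 = 41 \left(- \frac{6}{7}\right) - 36 = - \frac{246}{7} - 36 = - \frac{498}{7}$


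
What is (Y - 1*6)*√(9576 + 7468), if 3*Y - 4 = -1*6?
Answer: -40*√4261/3 ≈ -870.35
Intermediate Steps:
Y = -⅔ (Y = 4/3 + (-1*6)/3 = 4/3 + (⅓)*(-6) = 4/3 - 2 = -⅔ ≈ -0.66667)
(Y - 1*6)*√(9576 + 7468) = (-⅔ - 1*6)*√(9576 + 7468) = (-⅔ - 6)*√17044 = -40*√4261/3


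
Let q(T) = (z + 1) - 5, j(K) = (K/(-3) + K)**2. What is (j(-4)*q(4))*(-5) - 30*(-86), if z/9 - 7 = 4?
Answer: -7180/9 ≈ -797.78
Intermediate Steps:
z = 99 (z = 63 + 9*4 = 63 + 36 = 99)
j(K) = 4*K**2/9 (j(K) = (K*(-1/3) + K)**2 = (-K/3 + K)**2 = (2*K/3)**2 = 4*K**2/9)
q(T) = 95 (q(T) = (99 + 1) - 5 = 100 - 5 = 95)
(j(-4)*q(4))*(-5) - 30*(-86) = (((4/9)*(-4)**2)*95)*(-5) - 30*(-86) = (((4/9)*16)*95)*(-5) + 2580 = ((64/9)*95)*(-5) + 2580 = (6080/9)*(-5) + 2580 = -30400/9 + 2580 = -7180/9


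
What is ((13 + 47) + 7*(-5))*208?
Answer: 5200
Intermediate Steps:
((13 + 47) + 7*(-5))*208 = (60 - 35)*208 = 25*208 = 5200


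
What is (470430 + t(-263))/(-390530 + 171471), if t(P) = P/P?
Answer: -470431/219059 ≈ -2.1475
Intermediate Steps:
t(P) = 1
(470430 + t(-263))/(-390530 + 171471) = (470430 + 1)/(-390530 + 171471) = 470431/(-219059) = 470431*(-1/219059) = -470431/219059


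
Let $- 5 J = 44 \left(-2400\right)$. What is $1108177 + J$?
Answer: $1129297$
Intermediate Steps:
$J = 21120$ ($J = - \frac{44 \left(-2400\right)}{5} = \left(- \frac{1}{5}\right) \left(-105600\right) = 21120$)
$1108177 + J = 1108177 + 21120 = 1129297$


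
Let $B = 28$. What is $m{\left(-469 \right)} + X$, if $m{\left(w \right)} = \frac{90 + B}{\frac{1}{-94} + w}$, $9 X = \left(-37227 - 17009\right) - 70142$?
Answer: $- \frac{5483552714}{396783} \approx -13820.0$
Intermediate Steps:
$X = - \frac{124378}{9}$ ($X = \frac{\left(-37227 - 17009\right) - 70142}{9} = \frac{-54236 - 70142}{9} = \frac{1}{9} \left(-124378\right) = - \frac{124378}{9} \approx -13820.0$)
$m{\left(w \right)} = \frac{118}{- \frac{1}{94} + w}$ ($m{\left(w \right)} = \frac{90 + 28}{\frac{1}{-94} + w} = \frac{118}{- \frac{1}{94} + w}$)
$m{\left(-469 \right)} + X = \frac{11092}{-1 + 94 \left(-469\right)} - \frac{124378}{9} = \frac{11092}{-1 - 44086} - \frac{124378}{9} = \frac{11092}{-44087} - \frac{124378}{9} = 11092 \left(- \frac{1}{44087}\right) - \frac{124378}{9} = - \frac{11092}{44087} - \frac{124378}{9} = - \frac{5483552714}{396783}$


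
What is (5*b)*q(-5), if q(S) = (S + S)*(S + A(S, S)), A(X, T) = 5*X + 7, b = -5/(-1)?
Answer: 5750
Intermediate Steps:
b = 5 (b = -5*(-1) = 5)
A(X, T) = 7 + 5*X
q(S) = 2*S*(7 + 6*S) (q(S) = (S + S)*(S + (7 + 5*S)) = (2*S)*(7 + 6*S) = 2*S*(7 + 6*S))
(5*b)*q(-5) = (5*5)*(2*(-5)*(7 + 6*(-5))) = 25*(2*(-5)*(7 - 30)) = 25*(2*(-5)*(-23)) = 25*230 = 5750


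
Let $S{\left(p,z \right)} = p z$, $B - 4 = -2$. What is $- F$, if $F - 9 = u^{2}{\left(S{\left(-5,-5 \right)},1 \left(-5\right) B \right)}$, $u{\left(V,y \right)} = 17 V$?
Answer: $-180634$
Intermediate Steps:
$B = 2$ ($B = 4 - 2 = 2$)
$F = 180634$ ($F = 9 + \left(17 \left(\left(-5\right) \left(-5\right)\right)\right)^{2} = 9 + \left(17 \cdot 25\right)^{2} = 9 + 425^{2} = 9 + 180625 = 180634$)
$- F = \left(-1\right) 180634 = -180634$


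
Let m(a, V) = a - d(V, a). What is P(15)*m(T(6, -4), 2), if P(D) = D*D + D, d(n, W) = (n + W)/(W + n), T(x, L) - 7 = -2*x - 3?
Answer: -2160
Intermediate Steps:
T(x, L) = 4 - 2*x (T(x, L) = 7 + (-2*x - 3) = 7 + (-3 - 2*x) = 4 - 2*x)
d(n, W) = 1 (d(n, W) = (W + n)/(W + n) = 1)
m(a, V) = -1 + a (m(a, V) = a - 1*1 = a - 1 = -1 + a)
P(D) = D + D**2 (P(D) = D**2 + D = D + D**2)
P(15)*m(T(6, -4), 2) = (15*(1 + 15))*(-1 + (4 - 2*6)) = (15*16)*(-1 + (4 - 12)) = 240*(-1 - 8) = 240*(-9) = -2160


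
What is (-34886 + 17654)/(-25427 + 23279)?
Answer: 1436/179 ≈ 8.0223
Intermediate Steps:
(-34886 + 17654)/(-25427 + 23279) = -17232/(-2148) = -17232*(-1/2148) = 1436/179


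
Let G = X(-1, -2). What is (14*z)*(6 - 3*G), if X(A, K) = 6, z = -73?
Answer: 12264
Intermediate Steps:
G = 6
(14*z)*(6 - 3*G) = (14*(-73))*(6 - 3*6) = -1022*(6 - 18) = -1022*(-12) = 12264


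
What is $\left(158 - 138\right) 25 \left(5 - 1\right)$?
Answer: $2000$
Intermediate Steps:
$\left(158 - 138\right) 25 \left(5 - 1\right) = 20 \cdot 25 \cdot 4 = 20 \cdot 100 = 2000$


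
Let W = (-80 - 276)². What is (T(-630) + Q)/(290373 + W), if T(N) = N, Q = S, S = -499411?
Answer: -500041/417109 ≈ -1.1988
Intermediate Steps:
Q = -499411
W = 126736 (W = (-356)² = 126736)
(T(-630) + Q)/(290373 + W) = (-630 - 499411)/(290373 + 126736) = -500041/417109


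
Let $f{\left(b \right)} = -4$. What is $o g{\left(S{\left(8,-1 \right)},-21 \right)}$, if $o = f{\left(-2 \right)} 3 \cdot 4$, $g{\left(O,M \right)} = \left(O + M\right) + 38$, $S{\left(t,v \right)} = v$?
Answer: $-768$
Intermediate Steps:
$g{\left(O,M \right)} = 38 + M + O$ ($g{\left(O,M \right)} = \left(M + O\right) + 38 = 38 + M + O$)
$o = -48$ ($o = \left(-4\right) 3 \cdot 4 = \left(-12\right) 4 = -48$)
$o g{\left(S{\left(8,-1 \right)},-21 \right)} = - 48 \left(38 - 21 - 1\right) = \left(-48\right) 16 = -768$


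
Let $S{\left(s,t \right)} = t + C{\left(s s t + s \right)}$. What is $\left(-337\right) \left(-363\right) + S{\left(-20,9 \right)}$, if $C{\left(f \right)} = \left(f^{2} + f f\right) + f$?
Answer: $25758720$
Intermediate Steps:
$C{\left(f \right)} = f + 2 f^{2}$ ($C{\left(f \right)} = \left(f^{2} + f^{2}\right) + f = 2 f^{2} + f = f + 2 f^{2}$)
$S{\left(s,t \right)} = t + \left(s + t s^{2}\right) \left(1 + 2 s + 2 t s^{2}\right)$ ($S{\left(s,t \right)} = t + \left(s s t + s\right) \left(1 + 2 \left(s s t + s\right)\right) = t + \left(s^{2} t + s\right) \left(1 + 2 \left(s^{2} t + s\right)\right) = t + \left(t s^{2} + s\right) \left(1 + 2 \left(t s^{2} + s\right)\right) = t + \left(s + t s^{2}\right) \left(1 + 2 \left(s + t s^{2}\right)\right) = t + \left(s + t s^{2}\right) \left(1 + \left(2 s + 2 t s^{2}\right)\right) = t + \left(s + t s^{2}\right) \left(1 + 2 s + 2 t s^{2}\right)$)
$\left(-337\right) \left(-363\right) + S{\left(-20,9 \right)} = \left(-337\right) \left(-363\right) - \left(-9 + 20 \left(1 - 180\right) \left(1 + 2 \left(-20\right) \left(1 - 180\right)\right)\right) = 122331 - \left(-9 + 20 \left(1 - 180\right) \left(1 + 2 \left(-20\right) \left(1 - 180\right)\right)\right) = 122331 - \left(-9 - 3580 \left(1 + 2 \left(-20\right) \left(-179\right)\right)\right) = 122331 - \left(-9 - 3580 \left(1 + 7160\right)\right) = 122331 - \left(-9 - 25636380\right) = 122331 + \left(9 + 25636380\right) = 122331 + 25636389 = 25758720$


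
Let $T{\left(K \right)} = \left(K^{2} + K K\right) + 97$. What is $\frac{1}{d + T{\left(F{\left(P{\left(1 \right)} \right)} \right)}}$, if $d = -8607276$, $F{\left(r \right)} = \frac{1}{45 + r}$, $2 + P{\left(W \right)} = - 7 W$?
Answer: $- \frac{648}{5577451991} \approx -1.1618 \cdot 10^{-7}$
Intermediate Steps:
$P{\left(W \right)} = -2 - 7 W$
$T{\left(K \right)} = 97 + 2 K^{2}$ ($T{\left(K \right)} = \left(K^{2} + K^{2}\right) + 97 = 2 K^{2} + 97 = 97 + 2 K^{2}$)
$\frac{1}{d + T{\left(F{\left(P{\left(1 \right)} \right)} \right)}} = \frac{1}{-8607276 + \left(97 + 2 \left(\frac{1}{45 - 9}\right)^{2}\right)} = \frac{1}{-8607276 + \left(97 + 2 \left(\frac{1}{36}\right)^{2}\right)} = \frac{1}{-8607276 + \left(97 + \frac{2}{1296}\right)} = \frac{1}{-8607276 + \left(97 + 2 \cdot \frac{1}{1296}\right)} = \frac{1}{-8607276 + \left(97 + \frac{1}{648}\right)} = \frac{1}{-8607276 + \frac{62857}{648}} = \frac{1}{- \frac{5577451991}{648}} = - \frac{648}{5577451991}$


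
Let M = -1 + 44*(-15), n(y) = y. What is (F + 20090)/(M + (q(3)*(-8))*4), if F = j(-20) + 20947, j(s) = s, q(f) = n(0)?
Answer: -41017/661 ≈ -62.053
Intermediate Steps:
q(f) = 0
M = -661 (M = -1 - 660 = -661)
F = 20927 (F = -20 + 20947 = 20927)
(F + 20090)/(M + (q(3)*(-8))*4) = (20927 + 20090)/(-661 + (0*(-8))*4) = 41017/(-661 + 0*4) = 41017/(-661 + 0) = 41017/(-661) = 41017*(-1/661) = -41017/661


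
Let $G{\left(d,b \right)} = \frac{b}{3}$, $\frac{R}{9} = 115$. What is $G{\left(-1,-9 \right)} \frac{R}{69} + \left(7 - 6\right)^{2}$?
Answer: $-44$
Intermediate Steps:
$R = 1035$ ($R = 9 \cdot 115 = 1035$)
$G{\left(d,b \right)} = \frac{b}{3}$ ($G{\left(d,b \right)} = b \frac{1}{3} = \frac{b}{3}$)
$G{\left(-1,-9 \right)} \frac{R}{69} + \left(7 - 6\right)^{2} = \frac{1}{3} \left(-9\right) \frac{1035}{69} + \left(7 - 6\right)^{2} = - 3 \cdot 1035 \cdot \frac{1}{69} + 1^{2} = \left(-3\right) 15 + 1 = -45 + 1 = -44$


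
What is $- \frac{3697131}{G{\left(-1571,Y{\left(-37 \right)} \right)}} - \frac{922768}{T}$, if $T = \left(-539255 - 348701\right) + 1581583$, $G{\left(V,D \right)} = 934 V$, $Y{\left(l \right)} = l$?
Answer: $\frac{110039952635}{92524418898} \approx 1.1893$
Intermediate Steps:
$T = 693627$ ($T = \left(-539255 + \left(-773932 + 425231\right)\right) + 1581583 = \left(-539255 - 348701\right) + 1581583 = -887956 + 1581583 = 693627$)
$- \frac{3697131}{G{\left(-1571,Y{\left(-37 \right)} \right)}} - \frac{922768}{T} = - \frac{3697131}{934 \left(-1571\right)} - \frac{922768}{693627} = - \frac{3697131}{-1467314} - \frac{83888}{63057} = \left(-3697131\right) \left(- \frac{1}{1467314}\right) - \frac{83888}{63057} = \frac{3697131}{1467314} - \frac{83888}{63057} = \frac{110039952635}{92524418898}$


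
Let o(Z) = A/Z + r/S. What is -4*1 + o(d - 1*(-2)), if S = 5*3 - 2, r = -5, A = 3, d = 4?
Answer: -101/26 ≈ -3.8846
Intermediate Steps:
S = 13 (S = 15 - 2 = 13)
o(Z) = -5/13 + 3/Z (o(Z) = 3/Z - 5/13 = -5/13 + 3/Z)
-4*1 + o(d - 1*(-2)) = -4*1 + (-5/13 + 3/(4 - 1*(-2))) = -4 + (-5/13 + 3/(4 + 2)) = -4 + (-5/13 + 3/6) = -4 + (-5/13 + 3*(⅙)) = -4 + (-5/13 + ½) = -4 + 3/26 = -101/26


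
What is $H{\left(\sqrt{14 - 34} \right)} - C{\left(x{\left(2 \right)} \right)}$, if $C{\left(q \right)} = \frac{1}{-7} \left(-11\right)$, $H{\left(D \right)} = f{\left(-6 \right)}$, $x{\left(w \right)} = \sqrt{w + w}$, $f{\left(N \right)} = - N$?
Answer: $\frac{31}{7} \approx 4.4286$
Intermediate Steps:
$x{\left(w \right)} = \sqrt{2} \sqrt{w}$ ($x{\left(w \right)} = \sqrt{2 w} = \sqrt{2} \sqrt{w}$)
$H{\left(D \right)} = 6$ ($H{\left(D \right)} = \left(-1\right) \left(-6\right) = 6$)
$C{\left(q \right)} = \frac{11}{7}$ ($C{\left(q \right)} = \left(- \frac{1}{7}\right) \left(-11\right) = \frac{11}{7}$)
$H{\left(\sqrt{14 - 34} \right)} - C{\left(x{\left(2 \right)} \right)} = 6 - \frac{11}{7} = \frac{31}{7}$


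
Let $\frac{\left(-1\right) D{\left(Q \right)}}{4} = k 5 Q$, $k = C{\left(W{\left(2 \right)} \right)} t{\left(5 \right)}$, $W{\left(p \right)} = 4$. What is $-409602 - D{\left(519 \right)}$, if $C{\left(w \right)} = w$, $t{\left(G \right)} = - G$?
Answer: $-617202$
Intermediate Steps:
$k = -20$ ($k = 4 \left(\left(-1\right) 5\right) = 4 \left(-5\right) = -20$)
$D{\left(Q \right)} = 400 Q$ ($D{\left(Q \right)} = - 4 \left(-20\right) 5 Q = - 4 \left(- 100 Q\right) = 400 Q$)
$-409602 - D{\left(519 \right)} = -409602 - 400 \cdot 519 = -409602 - 207600 = -617202$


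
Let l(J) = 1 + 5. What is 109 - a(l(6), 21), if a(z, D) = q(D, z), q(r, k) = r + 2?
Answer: 86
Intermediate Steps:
q(r, k) = 2 + r
l(J) = 6
a(z, D) = 2 + D
109 - a(l(6), 21) = 109 - (2 + 21) = 109 - 1*23 = 109 - 23 = 86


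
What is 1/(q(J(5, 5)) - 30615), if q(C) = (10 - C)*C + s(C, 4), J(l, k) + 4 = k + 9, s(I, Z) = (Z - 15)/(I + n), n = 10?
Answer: -20/612311 ≈ -3.2663e-5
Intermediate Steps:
s(I, Z) = (-15 + Z)/(10 + I) (s(I, Z) = (Z - 15)/(I + 10) = (-15 + Z)/(10 + I))
J(l, k) = 5 + k (J(l, k) = -4 + (k + 9) = -4 + (9 + k) = 5 + k)
q(C) = -11/(10 + C) + C*(10 - C) (q(C) = (10 - C)*C + (-15 + 4)/(10 + C) = C*(10 - C) - 11/(10 + C) = -11/(10 + C) + C*(10 - C))
1/(q(J(5, 5)) - 30615) = 1/((-11 - (5 + 5)³ + 100*(5 + 5))/(10 + (5 + 5)) - 30615) = 1/((-11 - 1*10³ + 100*10)/(10 + 10) - 30615) = 1/((-11 - 1*1000 + 1000)/20 - 30615) = 1/((-11 - 1000 + 1000)/20 - 30615) = 1/((1/20)*(-11) - 30615) = 1/(-11/20 - 30615) = 1/(-612311/20) = -20/612311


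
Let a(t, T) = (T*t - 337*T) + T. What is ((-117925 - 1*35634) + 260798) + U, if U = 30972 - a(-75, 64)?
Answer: 164515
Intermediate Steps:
a(t, T) = -336*T + T*t (a(t, T) = (-337*T + T*t) + T = -336*T + T*t)
U = 57276 (U = 30972 - 64*(-336 - 75) = 30972 - 64*(-411) = 30972 - 1*(-26304) = 30972 + 26304 = 57276)
((-117925 - 1*35634) + 260798) + U = ((-117925 - 1*35634) + 260798) + 57276 = ((-117925 - 35634) + 260798) + 57276 = (-153559 + 260798) + 57276 = 107239 + 57276 = 164515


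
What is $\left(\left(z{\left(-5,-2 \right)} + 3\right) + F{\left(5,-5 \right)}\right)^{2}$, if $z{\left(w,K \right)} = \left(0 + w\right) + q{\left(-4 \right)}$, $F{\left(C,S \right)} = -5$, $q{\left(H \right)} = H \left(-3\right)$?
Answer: $25$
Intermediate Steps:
$q{\left(H \right)} = - 3 H$
$z{\left(w,K \right)} = 12 + w$ ($z{\left(w,K \right)} = \left(0 + w\right) - -12 = w + 12 = 12 + w$)
$\left(\left(z{\left(-5,-2 \right)} + 3\right) + F{\left(5,-5 \right)}\right)^{2} = \left(\left(\left(12 - 5\right) + 3\right) - 5\right)^{2} = \left(\left(7 + 3\right) - 5\right)^{2} = \left(10 - 5\right)^{2} = 5^{2} = 25$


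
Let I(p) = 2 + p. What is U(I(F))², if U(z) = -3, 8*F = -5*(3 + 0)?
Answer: 9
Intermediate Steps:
F = -15/8 (F = (-5*(3 + 0))/8 = (-5*3)/8 = (⅛)*(-15) = -15/8 ≈ -1.8750)
U(I(F))² = (-3)² = 9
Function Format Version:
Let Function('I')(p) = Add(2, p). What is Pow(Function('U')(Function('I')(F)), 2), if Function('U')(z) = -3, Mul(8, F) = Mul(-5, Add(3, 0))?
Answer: 9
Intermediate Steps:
F = Rational(-15, 8) (F = Mul(Rational(1, 8), Mul(-5, Add(3, 0))) = Mul(Rational(1, 8), Mul(-5, 3)) = Mul(Rational(1, 8), -15) = Rational(-15, 8) ≈ -1.8750)
Pow(Function('U')(Function('I')(F)), 2) = Pow(-3, 2) = 9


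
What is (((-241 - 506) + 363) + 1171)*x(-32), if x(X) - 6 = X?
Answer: -20462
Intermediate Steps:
x(X) = 6 + X
(((-241 - 506) + 363) + 1171)*x(-32) = (((-241 - 506) + 363) + 1171)*(6 - 32) = ((-747 + 363) + 1171)*(-26) = (-384 + 1171)*(-26) = 787*(-26) = -20462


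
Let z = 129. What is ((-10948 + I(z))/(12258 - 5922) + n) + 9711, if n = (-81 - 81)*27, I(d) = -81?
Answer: 33804203/6336 ≈ 5335.3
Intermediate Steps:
n = -4374 (n = -162*27 = -4374)
((-10948 + I(z))/(12258 - 5922) + n) + 9711 = ((-10948 - 81)/(12258 - 5922) - 4374) + 9711 = (-11029/6336 - 4374) + 9711 = -27724693/6336 + 9711 = 33804203/6336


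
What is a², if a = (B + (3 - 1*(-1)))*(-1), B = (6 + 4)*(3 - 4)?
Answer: 36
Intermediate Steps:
B = -10 (B = 10*(-1) = -10)
a = 6 (a = (-10 + (3 - 1*(-1)))*(-1) = (-10 + (3 + 1))*(-1) = (-10 + 4)*(-1) = -6*(-1) = 6)
a² = 6² = 36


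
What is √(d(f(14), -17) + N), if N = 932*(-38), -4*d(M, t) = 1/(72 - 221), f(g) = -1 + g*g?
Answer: I*√3145082315/298 ≈ 188.19*I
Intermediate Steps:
f(g) = -1 + g²
d(M, t) = 1/596 (d(M, t) = -1/(4*(72 - 221)) = -¼/(-149) = -¼*(-1/149) = 1/596)
N = -35416
√(d(f(14), -17) + N) = √(1/596 - 35416) = √(-21107935/596) = I*√3145082315/298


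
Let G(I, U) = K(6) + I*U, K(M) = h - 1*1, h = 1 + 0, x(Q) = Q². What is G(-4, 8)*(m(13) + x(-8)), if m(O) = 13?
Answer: -2464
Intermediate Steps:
h = 1
K(M) = 0 (K(M) = 1 - 1*1 = 1 - 1 = 0)
G(I, U) = I*U (G(I, U) = 0 + I*U = I*U)
G(-4, 8)*(m(13) + x(-8)) = (-4*8)*(13 + (-8)²) = -32*(13 + 64) = -32*77 = -2464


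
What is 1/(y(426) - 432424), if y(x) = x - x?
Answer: -1/432424 ≈ -2.3125e-6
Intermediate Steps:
y(x) = 0
1/(y(426) - 432424) = 1/(0 - 432424) = 1/(-432424) = -1/432424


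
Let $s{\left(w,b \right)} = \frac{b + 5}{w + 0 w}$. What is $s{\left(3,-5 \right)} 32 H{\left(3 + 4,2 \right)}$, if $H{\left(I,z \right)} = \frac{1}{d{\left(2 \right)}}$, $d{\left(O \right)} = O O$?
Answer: $0$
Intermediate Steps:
$d{\left(O \right)} = O^{2}$
$s{\left(w,b \right)} = \frac{5 + b}{w}$ ($s{\left(w,b \right)} = \frac{5 + b}{w + 0} = \frac{5 + b}{w}$)
$H{\left(I,z \right)} = \frac{1}{4}$ ($H{\left(I,z \right)} = \frac{1}{2^{2}} = \frac{1}{4}$)
$s{\left(3,-5 \right)} 32 H{\left(3 + 4,2 \right)} = \frac{5 - 5}{3} \cdot 32 \cdot \frac{1}{4} = \frac{1}{3} \cdot 0 \cdot 32 \cdot \frac{1}{4} = 0 \cdot 32 \cdot \frac{1}{4} = 0 \cdot \frac{1}{4} = 0$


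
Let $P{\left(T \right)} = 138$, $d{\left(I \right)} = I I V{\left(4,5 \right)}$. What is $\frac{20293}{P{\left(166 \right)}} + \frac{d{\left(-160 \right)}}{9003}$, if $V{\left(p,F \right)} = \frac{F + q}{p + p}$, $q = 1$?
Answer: $\frac{61782493}{414138} \approx 149.18$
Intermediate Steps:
$V{\left(p,F \right)} = \frac{1 + F}{2 p}$ ($V{\left(p,F \right)} = \frac{F + 1}{p + p} = \frac{1 + F}{2 p}$)
$d{\left(I \right)} = \frac{3 I^{2}}{4}$ ($d{\left(I \right)} = I I \frac{1 + 5}{2 \cdot 4} = I^{2} \cdot \frac{1}{2} \cdot \frac{1}{4} \cdot 6 = I^{2} \cdot \frac{3}{4} = \frac{3 I^{2}}{4}$)
$\frac{20293}{P{\left(166 \right)}} + \frac{d{\left(-160 \right)}}{9003} = \frac{20293}{138} + \frac{\frac{3}{4} \left(-160\right)^{2}}{9003} = 20293 \cdot \frac{1}{138} + \frac{3}{4} \cdot 25600 \cdot \frac{1}{9003} = \frac{20293}{138} + 19200 \cdot \frac{1}{9003} = \frac{20293}{138} + \frac{6400}{3001} = \frac{61782493}{414138}$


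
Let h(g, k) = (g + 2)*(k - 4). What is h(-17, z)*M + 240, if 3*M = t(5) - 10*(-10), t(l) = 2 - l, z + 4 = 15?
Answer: -3155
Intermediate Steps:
z = 11 (z = -4 + 15 = 11)
M = 97/3 (M = ((2 - 1*5) - 10*(-10))/3 = ((2 - 5) + 100)/3 = (-3 + 100)/3 = (⅓)*97 = 97/3 ≈ 32.333)
h(g, k) = (-4 + k)*(2 + g) (h(g, k) = (2 + g)*(-4 + k) = (-4 + k)*(2 + g))
h(-17, z)*M + 240 = (-8 - 4*(-17) + 2*11 - 17*11)*(97/3) + 240 = (-8 + 68 + 22 - 187)*(97/3) + 240 = -105*97/3 + 240 = -3395 + 240 = -3155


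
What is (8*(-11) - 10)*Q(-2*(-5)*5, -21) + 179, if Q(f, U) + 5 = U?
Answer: 2727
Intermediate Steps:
Q(f, U) = -5 + U
(8*(-11) - 10)*Q(-2*(-5)*5, -21) + 179 = (8*(-11) - 10)*(-5 - 21) + 179 = (-88 - 10)*(-26) + 179 = -98*(-26) + 179 = 2548 + 179 = 2727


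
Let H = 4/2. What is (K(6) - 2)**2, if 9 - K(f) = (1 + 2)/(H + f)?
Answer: 2809/64 ≈ 43.891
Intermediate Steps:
H = 2 (H = 4*(1/2) = 2)
K(f) = 9 - 3/(2 + f) (K(f) = 9 - (1 + 2)/(2 + f) = 9 - 3/(2 + f))
(K(6) - 2)**2 = (3*(5 + 3*6)/(2 + 6) - 2)**2 = (3*(5 + 18)/8 - 2)**2 = (3*(1/8)*23 - 2)**2 = (69/8 - 2)**2 = (53/8)**2 = 2809/64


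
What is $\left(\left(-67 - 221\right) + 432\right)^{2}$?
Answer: $20736$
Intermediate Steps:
$\left(\left(-67 - 221\right) + 432\right)^{2} = \left(-288 + 432\right)^{2} = 144^{2} = 20736$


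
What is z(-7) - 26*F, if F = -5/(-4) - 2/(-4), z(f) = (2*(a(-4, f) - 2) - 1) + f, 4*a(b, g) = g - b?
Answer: -59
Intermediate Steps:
a(b, g) = -b/4 + g/4 (a(b, g) = (g - b)/4 = -b/4 + g/4)
z(f) = -3 + 3*f/2 (z(f) = (2*((-1/4*(-4) + f/4) - 2) - 1) + f = (2*((1 + f/4) - 2) - 1) + f = (2*(-1 + f/4) - 1) + f = ((-2 + f/2) - 1) + f = (-3 + f/2) + f = -3 + 3*f/2)
F = 7/4 (F = -5*(-1/4) - 2*(-1/4) = 5/4 + 1/2 = 7/4 ≈ 1.7500)
z(-7) - 26*F = (-3 + (3/2)*(-7)) - 26*7/4 = (-3 - 21/2) - 91/2 = -27/2 - 91/2 = -59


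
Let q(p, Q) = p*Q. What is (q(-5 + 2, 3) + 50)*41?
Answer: 1681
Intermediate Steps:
q(p, Q) = Q*p
(q(-5 + 2, 3) + 50)*41 = (3*(-5 + 2) + 50)*41 = (3*(-3) + 50)*41 = (-9 + 50)*41 = 41*41 = 1681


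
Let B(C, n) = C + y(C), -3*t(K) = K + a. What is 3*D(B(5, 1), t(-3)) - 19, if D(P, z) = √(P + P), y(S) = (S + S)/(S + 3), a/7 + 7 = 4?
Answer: -19 + 15*√2/2 ≈ -8.3934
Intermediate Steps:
a = -21 (a = -49 + 7*4 = -49 + 28 = -21)
y(S) = 2*S/(3 + S) (y(S) = (2*S)/(3 + S) = 2*S/(3 + S))
t(K) = 7 - K/3 (t(K) = -(K - 21)/3 = -(-21 + K)/3 = 7 - K/3)
B(C, n) = C + 2*C/(3 + C)
D(P, z) = √2*√P (D(P, z) = √(2*P) = √2*√P)
3*D(B(5, 1), t(-3)) - 19 = 3*(√2*√(5*(5 + 5)/(3 + 5))) - 19 = 3*(√2*√(5*10/8)) - 19 = 3*(√2*√(5*(⅛)*10)) - 19 = 3*(√2*√(25/4)) - 19 = 3*(√2*(5/2)) - 19 = 3*(5*√2/2) - 19 = 15*√2/2 - 19 = -19 + 15*√2/2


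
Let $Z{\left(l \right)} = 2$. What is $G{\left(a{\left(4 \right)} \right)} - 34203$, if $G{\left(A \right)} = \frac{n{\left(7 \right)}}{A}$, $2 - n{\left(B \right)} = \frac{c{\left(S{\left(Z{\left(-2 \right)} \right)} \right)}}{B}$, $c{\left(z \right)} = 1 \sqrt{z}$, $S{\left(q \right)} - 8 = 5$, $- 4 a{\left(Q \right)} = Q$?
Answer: $-34205 + \frac{\sqrt{13}}{7} \approx -34205.0$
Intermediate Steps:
$a{\left(Q \right)} = - \frac{Q}{4}$
$S{\left(q \right)} = 13$ ($S{\left(q \right)} = 8 + 5 = 13$)
$c{\left(z \right)} = \sqrt{z}$
$n{\left(B \right)} = 2 - \frac{\sqrt{13}}{B}$
$G{\left(A \right)} = \frac{2 - \frac{\sqrt{13}}{7}}{A}$
$G{\left(a{\left(4 \right)} \right)} - 34203 = \frac{14 - \sqrt{13}}{7 \left(\left(- \frac{1}{4}\right) 4\right)} - 34203 = \frac{14 - \sqrt{13}}{7 \left(-1\right)} - 34203 = \frac{1}{7} \left(-1\right) \left(14 - \sqrt{13}\right) - 34203 = \left(-2 + \frac{\sqrt{13}}{7}\right) - 34203 = -34205 + \frac{\sqrt{13}}{7}$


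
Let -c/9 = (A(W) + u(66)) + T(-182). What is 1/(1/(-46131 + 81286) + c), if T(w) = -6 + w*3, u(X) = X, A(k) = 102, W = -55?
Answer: 35155/121495681 ≈ 0.00028935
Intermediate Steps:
T(w) = -6 + 3*w
c = 3456 (c = -9*((102 + 66) + (-6 + 3*(-182))) = -9*(168 + (-6 - 546)) = -9*(168 - 552) = -9*(-384) = 3456)
1/(1/(-46131 + 81286) + c) = 1/(1/(-46131 + 81286) + 3456) = 1/(1/35155 + 3456) = 1/(121495681/35155) = 35155/121495681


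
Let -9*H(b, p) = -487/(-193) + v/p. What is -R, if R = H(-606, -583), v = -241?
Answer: 330434/1012671 ≈ 0.32630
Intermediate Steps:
H(b, p) = -487/1737 + 241/(9*p) (H(b, p) = -(-487/(-193) - 241/p)/9 = -(-487*(-1/193) - 241/p)/9 = -(487/193 - 241/p)/9 = -487/1737 + 241/(9*p))
R = -330434/1012671 (R = (1/1737)*(46513 - 487*(-583))/(-583) = (1/1737)*(-1/583)*(46513 + 283921) = (1/1737)*(-1/583)*330434 = -330434/1012671 ≈ -0.32630)
-R = -1*(-330434/1012671) = 330434/1012671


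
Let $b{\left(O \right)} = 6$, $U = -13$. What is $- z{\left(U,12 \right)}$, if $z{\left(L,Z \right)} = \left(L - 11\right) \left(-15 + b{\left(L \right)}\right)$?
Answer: $-216$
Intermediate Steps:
$z{\left(L,Z \right)} = 99 - 9 L$ ($z{\left(L,Z \right)} = \left(L - 11\right) \left(-15 + 6\right) = \left(-11 + L\right) \left(-9\right) = 99 - 9 L$)
$- z{\left(U,12 \right)} = - (99 - -117) = - (99 + 117) = \left(-1\right) 216 = -216$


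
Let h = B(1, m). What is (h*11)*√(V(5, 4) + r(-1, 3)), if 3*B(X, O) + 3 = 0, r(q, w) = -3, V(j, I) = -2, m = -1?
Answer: -11*I*√5 ≈ -24.597*I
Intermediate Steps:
B(X, O) = -1 (B(X, O) = -1 + (⅓)*0 = -1 + 0 = -1)
h = -1
(h*11)*√(V(5, 4) + r(-1, 3)) = (-1*11)*√(-2 - 3) = -11*I*√5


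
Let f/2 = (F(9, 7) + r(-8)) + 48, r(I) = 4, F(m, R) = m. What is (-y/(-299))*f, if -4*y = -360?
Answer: 10980/299 ≈ 36.722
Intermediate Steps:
y = 90 (y = -¼*(-360) = 90)
f = 122 (f = 2*((9 + 4) + 48) = 2*(13 + 48) = 2*61 = 122)
(-y/(-299))*f = (-1*90/(-299))*122 = -90*(-1/299)*122 = (90/299)*122 = 10980/299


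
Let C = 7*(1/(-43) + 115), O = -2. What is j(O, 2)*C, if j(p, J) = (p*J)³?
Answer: -2214912/43 ≈ -51510.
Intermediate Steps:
C = 34608/43 (C = 7*(-1/43 + 115) = 7*(4944/43) = 34608/43 ≈ 804.84)
j(p, J) = J³*p³ (j(p, J) = (J*p)³ = J³*p³)
j(O, 2)*C = (2³*(-2)³)*(34608/43) = (8*(-8))*(34608/43) = -64*34608/43 = -2214912/43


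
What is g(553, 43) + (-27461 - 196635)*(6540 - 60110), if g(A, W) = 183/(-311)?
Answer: 3733499865737/311 ≈ 1.2005e+10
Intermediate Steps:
g(A, W) = -183/311 (g(A, W) = 183*(-1/311) = -183/311)
g(553, 43) + (-27461 - 196635)*(6540 - 60110) = -183/311 + (-27461 - 196635)*(6540 - 60110) = -183/311 - 224096*(-53570) = -183/311 + 12004822720 = 3733499865737/311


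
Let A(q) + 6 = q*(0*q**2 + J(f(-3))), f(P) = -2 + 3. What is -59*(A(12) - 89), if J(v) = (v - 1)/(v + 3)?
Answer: 5605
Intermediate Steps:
f(P) = 1
J(v) = (-1 + v)/(3 + v)
A(q) = -6 (A(q) = -6 + q*(0*q**2 + (-1 + 1)/(3 + 1)) = -6 + q*(0 + 0/4) = -6 + q*(0 + (1/4)*0) = -6 + q*(0 + 0) = -6 + q*0 = -6 + 0 = -6)
-59*(A(12) - 89) = -59*(-6 - 89) = -59*(-95) = 5605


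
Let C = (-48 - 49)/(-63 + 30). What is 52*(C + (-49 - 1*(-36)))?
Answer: -17264/33 ≈ -523.15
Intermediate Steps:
C = 97/33 (C = -97/(-33) = -97*(-1/33) = 97/33 ≈ 2.9394)
52*(C + (-49 - 1*(-36))) = 52*(97/33 + (-49 - 1*(-36))) = 52*(97/33 + (-49 + 36)) = 52*(97/33 - 13) = 52*(-332/33) = -17264/33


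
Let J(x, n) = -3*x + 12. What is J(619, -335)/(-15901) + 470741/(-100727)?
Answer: -7299411326/1601660027 ≈ -4.5574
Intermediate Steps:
J(x, n) = 12 - 3*x
J(619, -335)/(-15901) + 470741/(-100727) = (12 - 3*619)/(-15901) + 470741/(-100727) = (12 - 1857)*(-1/15901) + 470741*(-1/100727) = -1845*(-1/15901) - 470741/100727 = 1845/15901 - 470741/100727 = -7299411326/1601660027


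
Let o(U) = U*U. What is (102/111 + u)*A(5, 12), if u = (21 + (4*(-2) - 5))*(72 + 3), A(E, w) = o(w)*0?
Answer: 0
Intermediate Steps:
o(U) = U**2
A(E, w) = 0 (A(E, w) = w**2*0 = 0)
u = 600 (u = (21 + (-8 - 5))*75 = (21 - 13)*75 = 8*75 = 600)
(102/111 + u)*A(5, 12) = (102/111 + 600)*0 = (102*(1/111) + 600)*0 = (34/37 + 600)*0 = (22234/37)*0 = 0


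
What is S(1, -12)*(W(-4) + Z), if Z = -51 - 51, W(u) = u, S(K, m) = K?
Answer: -106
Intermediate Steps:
Z = -102
S(1, -12)*(W(-4) + Z) = 1*(-4 - 102) = 1*(-106) = -106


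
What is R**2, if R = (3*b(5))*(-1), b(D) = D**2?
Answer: 5625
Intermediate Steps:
R = -75 (R = (3*5**2)*(-1) = (3*25)*(-1) = 75*(-1) = -75)
R**2 = (-75)**2 = 5625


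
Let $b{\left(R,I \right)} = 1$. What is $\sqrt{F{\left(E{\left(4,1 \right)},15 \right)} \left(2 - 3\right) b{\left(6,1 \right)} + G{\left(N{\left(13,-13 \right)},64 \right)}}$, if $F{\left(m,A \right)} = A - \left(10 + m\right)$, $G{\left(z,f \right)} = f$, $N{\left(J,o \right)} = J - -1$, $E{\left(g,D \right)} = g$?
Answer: $3 \sqrt{7} \approx 7.9373$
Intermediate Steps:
$N{\left(J,o \right)} = 1 + J$ ($N{\left(J,o \right)} = J + 1 = 1 + J$)
$F{\left(m,A \right)} = -10 + A - m$
$\sqrt{F{\left(E{\left(4,1 \right)},15 \right)} \left(2 - 3\right) b{\left(6,1 \right)} + G{\left(N{\left(13,-13 \right)},64 \right)}} = \sqrt{\left(-10 + 15 - 4\right) \left(2 - 3\right) 1 + 64} = \sqrt{\left(-10 + 15 - 4\right) \left(\left(-1\right) 1\right) + 64} = \sqrt{1 \left(-1\right) + 64} = \sqrt{-1 + 64} = \sqrt{63} = 3 \sqrt{7}$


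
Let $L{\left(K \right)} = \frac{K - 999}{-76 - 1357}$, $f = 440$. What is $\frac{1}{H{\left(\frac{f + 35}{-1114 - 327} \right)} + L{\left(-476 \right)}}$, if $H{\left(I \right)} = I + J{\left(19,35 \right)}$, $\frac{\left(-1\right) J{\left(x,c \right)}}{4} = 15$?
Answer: $- \frac{2064953}{122452380} \approx -0.016863$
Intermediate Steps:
$J{\left(x,c \right)} = -60$ ($J{\left(x,c \right)} = \left(-4\right) 15 = -60$)
$L{\left(K \right)} = \frac{999}{1433} - \frac{K}{1433}$ ($L{\left(K \right)} = \frac{-999 + K}{-1433} = \left(-999 + K\right) \left(- \frac{1}{1433}\right) = \frac{999}{1433} - \frac{K}{1433}$)
$H{\left(I \right)} = -60 + I$ ($H{\left(I \right)} = I - 60 = -60 + I$)
$\frac{1}{H{\left(\frac{f + 35}{-1114 - 327} \right)} + L{\left(-476 \right)}} = \frac{1}{\left(-60 + \frac{440 + 35}{-1114 - 327}\right) + \left(\frac{999}{1433} - - \frac{476}{1433}\right)} = \frac{1}{\left(-60 + \frac{475}{-1441}\right) + \left(\frac{999}{1433} + \frac{476}{1433}\right)} = \frac{1}{\left(-60 + 475 \left(- \frac{1}{1441}\right)\right) + \frac{1475}{1433}} = \frac{1}{\left(-60 - \frac{475}{1441}\right) + \frac{1475}{1433}} = \frac{1}{- \frac{86935}{1441} + \frac{1475}{1433}} = \frac{1}{- \frac{122452380}{2064953}} = - \frac{2064953}{122452380}$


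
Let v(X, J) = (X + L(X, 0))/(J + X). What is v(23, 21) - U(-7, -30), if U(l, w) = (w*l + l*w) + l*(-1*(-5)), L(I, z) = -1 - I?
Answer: -16941/44 ≈ -385.02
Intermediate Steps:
v(X, J) = -1/(J + X) (v(X, J) = (X + (-1 - X))/(J + X) = -1/(J + X))
U(l, w) = 5*l + 2*l*w (U(l, w) = (l*w + l*w) + l*5 = 2*l*w + 5*l = 5*l + 2*l*w)
v(23, 21) - U(-7, -30) = -1/(21 + 23) - (-7)*(5 + 2*(-30)) = -1/44 - (-7)*(5 - 60) = -1*1/44 - (-7)*(-55) = -1/44 - 1*385 = -1/44 - 385 = -16941/44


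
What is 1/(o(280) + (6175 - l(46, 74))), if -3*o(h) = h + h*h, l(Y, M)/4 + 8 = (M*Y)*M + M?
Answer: -3/3083699 ≈ -9.7286e-7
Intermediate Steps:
l(Y, M) = -32 + 4*M + 4*Y*M² (l(Y, M) = -32 + 4*((M*Y)*M + M) = -32 + 4*(Y*M² + M) = -32 + 4*(M + Y*M²) = -32 + (4*M + 4*Y*M²) = -32 + 4*M + 4*Y*M²)
o(h) = -h/3 - h²/3 (o(h) = -(h + h*h)/3 = -(h + h²)/3 = -h/3 - h²/3)
1/(o(280) + (6175 - l(46, 74))) = 1/(-⅓*280*(1 + 280) + (6175 - (-32 + 4*74 + 4*46*74²))) = 1/(-⅓*280*281 + (6175 - (-32 + 296 + 4*46*5476))) = 1/(-78680/3 + (6175 - (-32 + 296 + 1007584))) = 1/(-78680/3 + (6175 - 1*1007848)) = 1/(-78680/3 + (6175 - 1007848)) = 1/(-78680/3 - 1001673) = 1/(-3083699/3) = -3/3083699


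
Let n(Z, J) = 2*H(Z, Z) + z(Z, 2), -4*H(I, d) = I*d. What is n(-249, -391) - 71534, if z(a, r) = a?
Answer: -205567/2 ≈ -1.0278e+5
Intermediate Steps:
H(I, d) = -I*d/4
n(Z, J) = Z - Z²/2 (n(Z, J) = 2*(-Z*Z/4) + Z = 2*(-Z²/4) + Z = -Z²/2 + Z = Z - Z²/2)
n(-249, -391) - 71534 = (½)*(-249)*(2 - 1*(-249)) - 71534 = (½)*(-249)*(2 + 249) - 71534 = (½)*(-249)*251 - 71534 = -62499/2 - 71534 = -205567/2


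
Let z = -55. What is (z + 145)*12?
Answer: 1080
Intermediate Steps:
(z + 145)*12 = (-55 + 145)*12 = 90*12 = 1080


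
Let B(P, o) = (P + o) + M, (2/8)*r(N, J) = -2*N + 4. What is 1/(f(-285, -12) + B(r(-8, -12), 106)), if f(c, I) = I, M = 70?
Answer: 1/244 ≈ 0.0040984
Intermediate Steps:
r(N, J) = 16 - 8*N (r(N, J) = 4*(-2*N + 4) = 4*(4 - 2*N) = 16 - 8*N)
B(P, o) = 70 + P + o (B(P, o) = (P + o) + 70 = 70 + P + o)
1/(f(-285, -12) + B(r(-8, -12), 106)) = 1/(-12 + (70 + (16 - 8*(-8)) + 106)) = 1/(-12 + (70 + (16 + 64) + 106)) = 1/(-12 + (70 + 80 + 106)) = 1/(-12 + 256) = 1/244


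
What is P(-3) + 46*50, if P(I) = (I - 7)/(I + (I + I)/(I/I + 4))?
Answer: 48350/21 ≈ 2302.4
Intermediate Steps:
P(I) = 5*(-7 + I)/(7*I) (P(I) = (-7 + I)/(I + (2*I)/(1 + 4)) = (-7 + I)/(I + (2*I)/5) = (-7 + I)/(I + (2*I)*(⅕)) = (-7 + I)/(I + 2*I/5) = (-7 + I)/((7*I/5)) = (-7 + I)*(5/(7*I)) = 5*(-7 + I)/(7*I))
P(-3) + 46*50 = (5/7 - 5/(-3)) + 46*50 = (5/7 - 5*(-⅓)) + 2300 = (5/7 + 5/3) + 2300 = 50/21 + 2300 = 48350/21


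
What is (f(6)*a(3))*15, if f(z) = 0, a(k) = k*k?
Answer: 0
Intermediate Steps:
a(k) = k²
(f(6)*a(3))*15 = (0*3²)*15 = (0*9)*15 = 0*15 = 0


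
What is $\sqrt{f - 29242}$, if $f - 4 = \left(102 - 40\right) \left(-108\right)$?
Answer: $i \sqrt{35934} \approx 189.56 i$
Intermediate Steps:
$f = -6692$ ($f = 4 + \left(102 - 40\right) \left(-108\right) = 4 + 62 \left(-108\right) = 4 - 6696 = -6692$)
$\sqrt{f - 29242} = \sqrt{-6692 - 29242} = \sqrt{-35934} = i \sqrt{35934}$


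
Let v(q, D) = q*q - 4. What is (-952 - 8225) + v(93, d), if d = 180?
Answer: -532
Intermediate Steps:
v(q, D) = -4 + q**2 (v(q, D) = q**2 - 4 = -4 + q**2)
(-952 - 8225) + v(93, d) = (-952 - 8225) + (-4 + 93**2) = -9177 + (-4 + 8649) = -9177 + 8645 = -532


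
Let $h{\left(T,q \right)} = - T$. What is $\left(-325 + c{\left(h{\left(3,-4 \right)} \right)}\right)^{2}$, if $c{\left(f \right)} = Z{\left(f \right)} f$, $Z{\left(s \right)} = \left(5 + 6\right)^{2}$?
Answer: $473344$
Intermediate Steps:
$Z{\left(s \right)} = 121$ ($Z{\left(s \right)} = 11^{2} = 121$)
$c{\left(f \right)} = 121 f$
$\left(-325 + c{\left(h{\left(3,-4 \right)} \right)}\right)^{2} = \left(-325 + 121 \left(\left(-1\right) 3\right)\right)^{2} = \left(-325 + 121 \left(-3\right)\right)^{2} = \left(-325 - 363\right)^{2} = \left(-688\right)^{2} = 473344$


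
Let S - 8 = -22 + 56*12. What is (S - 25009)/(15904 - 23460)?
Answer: 24351/7556 ≈ 3.2227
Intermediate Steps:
S = 658 (S = 8 + (-22 + 56*12) = 8 + (-22 + 672) = 8 + 650 = 658)
(S - 25009)/(15904 - 23460) = (658 - 25009)/(15904 - 23460) = -24351/(-7556) = -24351*(-1/7556) = 24351/7556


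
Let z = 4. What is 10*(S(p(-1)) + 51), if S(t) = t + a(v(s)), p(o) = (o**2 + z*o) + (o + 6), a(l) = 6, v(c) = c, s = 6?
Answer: 590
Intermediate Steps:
p(o) = 6 + o**2 + 5*o (p(o) = (o**2 + 4*o) + (o + 6) = (o**2 + 4*o) + (6 + o) = 6 + o**2 + 5*o)
S(t) = 6 + t (S(t) = t + 6 = 6 + t)
10*(S(p(-1)) + 51) = 10*((6 + (6 + (-1)**2 + 5*(-1))) + 51) = 10*((6 + (6 + 1 - 5)) + 51) = 10*((6 + 2) + 51) = 10*(8 + 51) = 10*59 = 590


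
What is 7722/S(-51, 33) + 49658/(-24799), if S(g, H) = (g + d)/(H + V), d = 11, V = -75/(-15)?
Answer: -1819726421/247990 ≈ -7337.9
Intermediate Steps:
V = 5 (V = -75*(-1/15) = 5)
S(g, H) = (11 + g)/(5 + H) (S(g, H) = (g + 11)/(H + 5) = (11 + g)/(5 + H))
7722/S(-51, 33) + 49658/(-24799) = 7722/(((11 - 51)/(5 + 33))) + 49658/(-24799) = 7722/((-40/38)) + 49658*(-1/24799) = 7722/(((1/38)*(-40))) - 49658/24799 = 7722/(-20/19) - 49658/24799 = 7722*(-19/20) - 49658/24799 = -73359/10 - 49658/24799 = -1819726421/247990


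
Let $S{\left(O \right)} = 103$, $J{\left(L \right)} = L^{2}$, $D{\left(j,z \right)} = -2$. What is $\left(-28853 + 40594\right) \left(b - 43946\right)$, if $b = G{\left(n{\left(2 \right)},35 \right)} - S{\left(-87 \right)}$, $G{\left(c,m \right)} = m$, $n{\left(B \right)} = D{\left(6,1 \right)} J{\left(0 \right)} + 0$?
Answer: $-516768374$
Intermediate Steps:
$n{\left(B \right)} = 0$ ($n{\left(B \right)} = - 2 \cdot 0^{2} + 0 = \left(-2\right) 0 + 0 = 0 + 0 = 0$)
$b = -68$ ($b = 35 - 103 = -68$)
$\left(-28853 + 40594\right) \left(b - 43946\right) = \left(-28853 + 40594\right) \left(-68 - 43946\right) = 11741 \left(-44014\right) = -516768374$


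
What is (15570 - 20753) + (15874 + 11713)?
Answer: 22404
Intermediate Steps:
(15570 - 20753) + (15874 + 11713) = -5183 + 27587 = 22404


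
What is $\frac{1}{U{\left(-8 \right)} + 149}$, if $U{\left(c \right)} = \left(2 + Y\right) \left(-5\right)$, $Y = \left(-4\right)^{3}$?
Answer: $\frac{1}{459} \approx 0.0021787$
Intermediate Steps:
$Y = -64$
$U{\left(c \right)} = 310$ ($U{\left(c \right)} = \left(2 - 64\right) \left(-5\right) = \left(-62\right) \left(-5\right) = 310$)
$\frac{1}{U{\left(-8 \right)} + 149} = \frac{1}{310 + 149} = \frac{1}{459}$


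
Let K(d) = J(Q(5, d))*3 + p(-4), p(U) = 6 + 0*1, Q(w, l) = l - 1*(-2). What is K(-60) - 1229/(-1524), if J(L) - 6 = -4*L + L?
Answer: 833333/1524 ≈ 546.81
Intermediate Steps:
Q(w, l) = 2 + l (Q(w, l) = l + 2 = 2 + l)
J(L) = 6 - 3*L (J(L) = 6 + (-4*L + L) = 6 - 3*L)
p(U) = 6 (p(U) = 6 + 0 = 6)
K(d) = 6 - 9*d (K(d) = (6 - 3*(2 + d))*3 + 6 = (6 + (-6 - 3*d))*3 + 6 = -3*d*3 + 6 = -9*d + 6 = 6 - 9*d)
K(-60) - 1229/(-1524) = (6 - 9*(-60)) - 1229/(-1524) = (6 + 540) - 1229*(-1)/1524 = 546 - 1*(-1229/1524) = 546 + 1229/1524 = 833333/1524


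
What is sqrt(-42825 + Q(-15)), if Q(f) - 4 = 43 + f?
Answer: I*sqrt(42793) ≈ 206.86*I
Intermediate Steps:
Q(f) = 47 + f (Q(f) = 4 + (43 + f) = 47 + f)
sqrt(-42825 + Q(-15)) = sqrt(-42825 + (47 - 15)) = sqrt(-42825 + 32) = sqrt(-42793) = I*sqrt(42793)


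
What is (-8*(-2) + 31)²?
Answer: 2209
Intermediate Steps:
(-8*(-2) + 31)² = (16 + 31)² = 47² = 2209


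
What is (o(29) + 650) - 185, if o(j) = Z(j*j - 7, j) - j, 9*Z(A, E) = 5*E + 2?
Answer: 1357/3 ≈ 452.33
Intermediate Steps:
Z(A, E) = 2/9 + 5*E/9 (Z(A, E) = (5*E + 2)/9 = (2 + 5*E)/9 = 2/9 + 5*E/9)
o(j) = 2/9 - 4*j/9 (o(j) = (2/9 + 5*j/9) - j = 2/9 - 4*j/9)
(o(29) + 650) - 185 = ((2/9 - 4/9*29) + 650) - 185 = ((2/9 - 116/9) + 650) - 185 = (-38/3 + 650) - 185 = 1912/3 - 185 = 1357/3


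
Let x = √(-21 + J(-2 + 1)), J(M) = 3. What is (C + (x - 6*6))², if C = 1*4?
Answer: 1006 - 192*I*√2 ≈ 1006.0 - 271.53*I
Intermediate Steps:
C = 4
x = 3*I*√2 (x = √(-21 + 3) = √(-18) = 3*I*√2 ≈ 4.2426*I)
(C + (x - 6*6))² = (4 + (3*I*√2 - 6*6))² = (4 + (3*I*√2 - 36))² = (4 + (-36 + 3*I*√2))² = (-32 + 3*I*√2)²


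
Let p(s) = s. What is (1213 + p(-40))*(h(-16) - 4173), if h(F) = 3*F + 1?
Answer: -4950060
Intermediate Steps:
h(F) = 1 + 3*F
(1213 + p(-40))*(h(-16) - 4173) = (1213 - 40)*((1 + 3*(-16)) - 4173) = 1173*((1 - 48) - 4173) = 1173*(-47 - 4173) = 1173*(-4220) = -4950060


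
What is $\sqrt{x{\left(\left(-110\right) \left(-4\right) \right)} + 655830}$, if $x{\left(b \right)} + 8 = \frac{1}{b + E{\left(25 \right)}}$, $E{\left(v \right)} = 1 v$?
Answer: $\frac{\sqrt{141805112415}}{465} \approx 809.83$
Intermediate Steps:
$E{\left(v \right)} = v$
$x{\left(b \right)} = -8 + \frac{1}{25 + b}$ ($x{\left(b \right)} = -8 + \frac{1}{b + 25} = -8 + \frac{1}{25 + b}$)
$\sqrt{x{\left(\left(-110\right) \left(-4\right) \right)} + 655830} = \sqrt{\frac{-199 - 8 \left(\left(-110\right) \left(-4\right)\right)}{25 - -440} + 655830} = \sqrt{\frac{-199 - 3520}{25 + 440} + 655830} = \sqrt{\frac{-199 - 3520}{465} + 655830} = \sqrt{\frac{1}{465} \left(-3719\right) + 655830} = \sqrt{- \frac{3719}{465} + 655830} = \sqrt{\frac{304957231}{465}} = \frac{\sqrt{141805112415}}{465}$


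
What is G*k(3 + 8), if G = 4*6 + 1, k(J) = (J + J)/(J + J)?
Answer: 25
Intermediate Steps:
k(J) = 1 (k(J) = (2*J)/((2*J)) = (2*J)*(1/(2*J)) = 1)
G = 25 (G = 24 + 1 = 25)
G*k(3 + 8) = 25*1 = 25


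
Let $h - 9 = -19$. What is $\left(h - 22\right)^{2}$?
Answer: $1024$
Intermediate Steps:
$h = -10$ ($h = 9 - 19 = -10$)
$\left(h - 22\right)^{2} = \left(-10 - 22\right)^{2} = \left(-32\right)^{2} = 1024$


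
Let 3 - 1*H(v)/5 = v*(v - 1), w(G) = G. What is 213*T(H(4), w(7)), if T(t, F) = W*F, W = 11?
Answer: 16401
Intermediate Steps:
H(v) = 15 - 5*v*(-1 + v) (H(v) = 15 - 5*v*(v - 1) = 15 - 5*v*(-1 + v))
T(t, F) = 11*F
213*T(H(4), w(7)) = 213*(11*7) = 213*77 = 16401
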